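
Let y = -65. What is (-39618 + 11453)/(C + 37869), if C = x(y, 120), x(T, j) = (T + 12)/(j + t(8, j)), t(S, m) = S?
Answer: -3605120/4847179 ≈ -0.74376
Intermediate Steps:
x(T, j) = (12 + T)/(8 + j) (x(T, j) = (T + 12)/(j + 8) = (12 + T)/(8 + j))
C = -53/128 (C = (12 - 65)/(8 + 120) = -53/128 ≈ -0.41406)
(-39618 + 11453)/(C + 37869) = (-39618 + 11453)/(-53/128 + 37869) = -28165/4847179/128 = -28165*128/4847179 = -3605120/4847179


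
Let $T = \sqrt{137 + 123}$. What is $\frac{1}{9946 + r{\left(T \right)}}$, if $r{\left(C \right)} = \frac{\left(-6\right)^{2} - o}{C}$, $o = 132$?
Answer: $\frac{323245}{3214993618} + \frac{12 \sqrt{65}}{1607496809} \approx 0.0001006$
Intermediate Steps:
$T = 2 \sqrt{65}$ ($T = \sqrt{260} = 2 \sqrt{65} \approx 16.125$)
$r{\left(C \right)} = - \frac{96}{C}$ ($r{\left(C \right)} = \frac{\left(-6\right)^{2} - 132}{C} = \frac{36 - 132}{C} = - \frac{96}{C}$)
$\frac{1}{9946 + r{\left(T \right)}} = \frac{1}{9946 - \frac{96}{2 \sqrt{65}}} = \frac{1}{9946 - 96 \frac{\sqrt{65}}{130}} = \frac{1}{9946 - \frac{48 \sqrt{65}}{65}}$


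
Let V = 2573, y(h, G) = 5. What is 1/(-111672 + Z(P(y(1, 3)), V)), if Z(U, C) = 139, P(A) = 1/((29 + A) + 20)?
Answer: -1/111533 ≈ -8.9660e-6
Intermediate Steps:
P(A) = 1/(49 + A)
1/(-111672 + Z(P(y(1, 3)), V)) = 1/(-111672 + 139) = 1/(-111533) = -1/111533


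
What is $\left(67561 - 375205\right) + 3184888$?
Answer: $2877244$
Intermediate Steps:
$\left(67561 - 375205\right) + 3184888 = -307644 + 3184888 = 2877244$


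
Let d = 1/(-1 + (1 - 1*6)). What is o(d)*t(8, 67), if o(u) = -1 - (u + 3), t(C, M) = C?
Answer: -92/3 ≈ -30.667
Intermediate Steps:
d = -1/6 (d = 1/(-1 + (1 - 6)) = 1/(-1 - 5) = 1/(-6) = -1/6 ≈ -0.16667)
o(u) = -4 - u (o(u) = -1 - (3 + u) = -1 + (-3 - u) = -4 - u)
o(d)*t(8, 67) = (-4 - 1*(-1/6))*8 = (-4 + 1/6)*8 = -23/6*8 = -92/3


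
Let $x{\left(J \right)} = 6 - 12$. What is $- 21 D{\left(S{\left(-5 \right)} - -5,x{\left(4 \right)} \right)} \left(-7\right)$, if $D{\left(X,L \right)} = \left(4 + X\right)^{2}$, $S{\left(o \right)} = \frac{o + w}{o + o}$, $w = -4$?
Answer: $\frac{1440747}{100} \approx 14407.0$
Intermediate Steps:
$S{\left(o \right)} = \frac{-4 + o}{2 o}$ ($S{\left(o \right)} = \frac{o - 4}{o + o} = \frac{-4 + o}{2 o}$)
$x{\left(J \right)} = -6$ ($x{\left(J \right)} = 6 - 12 = -6$)
$- 21 D{\left(S{\left(-5 \right)} - -5,x{\left(4 \right)} \right)} \left(-7\right) = - 21 \left(4 + \left(\frac{-4 - 5}{2 \left(-5\right)} - -5\right)\right)^{2} \left(-7\right) = - 21 \left(4 + \left(\frac{1}{2} \left(- \frac{1}{5}\right) \left(-9\right) + 5\right)\right)^{2} \left(-7\right) = - 21 \left(4 + \left(\frac{9}{10} + 5\right)\right)^{2} \left(-7\right) = - 21 \left(4 + \frac{59}{10}\right)^{2} \left(-7\right) = - 21 \left(\frac{99}{10}\right)^{2} \left(-7\right) = \left(-21\right) \frac{9801}{100} \left(-7\right) = \left(- \frac{205821}{100}\right) \left(-7\right) = \frac{1440747}{100}$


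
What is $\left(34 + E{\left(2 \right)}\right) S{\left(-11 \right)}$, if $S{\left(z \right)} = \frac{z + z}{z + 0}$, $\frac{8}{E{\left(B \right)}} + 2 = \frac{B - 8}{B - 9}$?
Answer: $54$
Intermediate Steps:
$E{\left(B \right)} = \frac{8}{-2 + \frac{-8 + B}{-9 + B}}$ ($E{\left(B \right)} = \frac{8}{-2 + \frac{B - 8}{B - 9}} = \frac{8}{-2 + \frac{-8 + B}{-9 + B}}$)
$S{\left(z \right)} = 2$ ($S{\left(z \right)} = \frac{2 z}{z} = 2$)
$\left(34 + E{\left(2 \right)}\right) S{\left(-11 \right)} = \left(34 + \frac{8 \left(9 - 2\right)}{-10 + 2}\right) 2 = \left(34 + \frac{8 \left(9 - 2\right)}{-8}\right) 2 = \left(34 + 8 \left(- \frac{1}{8}\right) 7\right) 2 = \left(34 - 7\right) 2 = 27 \cdot 2 = 54$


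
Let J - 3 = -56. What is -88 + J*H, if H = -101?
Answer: 5265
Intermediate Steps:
J = -53 (J = 3 - 56 = -53)
-88 + J*H = -88 - 53*(-101) = -88 + 5353 = 5265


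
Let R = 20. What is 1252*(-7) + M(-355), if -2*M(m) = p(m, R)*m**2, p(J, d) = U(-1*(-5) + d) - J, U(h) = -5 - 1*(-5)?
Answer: -44756403/2 ≈ -2.2378e+7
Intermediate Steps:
U(h) = 0 (U(h) = -5 + 5 = 0)
p(J, d) = -J (p(J, d) = 0 - J = -J)
M(m) = m**3/2 (M(m) = -(-m)*m**2/2 = -(-1)*m**3/2 = m**3/2)
1252*(-7) + M(-355) = 1252*(-7) + (1/2)*(-355)**3 = -8764 + (1/2)*(-44738875) = -8764 - 44738875/2 = -44756403/2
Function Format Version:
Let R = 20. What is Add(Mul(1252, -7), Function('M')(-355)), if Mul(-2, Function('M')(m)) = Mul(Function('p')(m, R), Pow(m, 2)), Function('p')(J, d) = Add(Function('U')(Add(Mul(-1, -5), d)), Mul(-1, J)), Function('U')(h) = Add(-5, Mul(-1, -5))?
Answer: Rational(-44756403, 2) ≈ -2.2378e+7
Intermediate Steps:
Function('U')(h) = 0 (Function('U')(h) = Add(-5, 5) = 0)
Function('p')(J, d) = Mul(-1, J) (Function('p')(J, d) = Add(0, Mul(-1, J)) = Mul(-1, J))
Function('M')(m) = Mul(Rational(1, 2), Pow(m, 3)) (Function('M')(m) = Mul(Rational(-1, 2), Mul(Mul(-1, m), Pow(m, 2))) = Mul(Rational(-1, 2), Mul(-1, Pow(m, 3))) = Mul(Rational(1, 2), Pow(m, 3)))
Add(Mul(1252, -7), Function('M')(-355)) = Add(Mul(1252, -7), Mul(Rational(1, 2), Pow(-355, 3))) = Add(-8764, Mul(Rational(1, 2), -44738875)) = Add(-8764, Rational(-44738875, 2)) = Rational(-44756403, 2)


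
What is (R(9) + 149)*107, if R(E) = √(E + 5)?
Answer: 15943 + 107*√14 ≈ 16343.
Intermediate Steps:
R(E) = √(5 + E)
(R(9) + 149)*107 = (√(5 + 9) + 149)*107 = (√14 + 149)*107 = (149 + √14)*107 = 15943 + 107*√14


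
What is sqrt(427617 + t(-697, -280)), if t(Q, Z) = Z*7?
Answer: sqrt(425657) ≈ 652.42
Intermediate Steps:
t(Q, Z) = 7*Z
sqrt(427617 + t(-697, -280)) = sqrt(427617 + 7*(-280)) = sqrt(427617 - 1960) = sqrt(425657)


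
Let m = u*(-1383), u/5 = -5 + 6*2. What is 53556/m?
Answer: -17852/16135 ≈ -1.1064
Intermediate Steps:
u = 35 (u = 5*(-5 + 6*2) = 5*(-5 + 12) = 5*7 = 35)
m = -48405 (m = 35*(-1383) = -48405)
53556/m = 53556/(-48405) = 53556*(-1/48405) = -17852/16135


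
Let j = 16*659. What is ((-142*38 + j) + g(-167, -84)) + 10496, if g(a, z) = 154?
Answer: 15798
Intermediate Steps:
j = 10544
((-142*38 + j) + g(-167, -84)) + 10496 = ((-142*38 + 10544) + 154) + 10496 = ((-5396 + 10544) + 154) + 10496 = (5148 + 154) + 10496 = 5302 + 10496 = 15798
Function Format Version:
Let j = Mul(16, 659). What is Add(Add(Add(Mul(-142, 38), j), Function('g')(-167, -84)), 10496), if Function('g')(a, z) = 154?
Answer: 15798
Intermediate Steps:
j = 10544
Add(Add(Add(Mul(-142, 38), j), Function('g')(-167, -84)), 10496) = Add(Add(Add(Mul(-142, 38), 10544), 154), 10496) = Add(Add(Add(-5396, 10544), 154), 10496) = Add(Add(5148, 154), 10496) = Add(5302, 10496) = 15798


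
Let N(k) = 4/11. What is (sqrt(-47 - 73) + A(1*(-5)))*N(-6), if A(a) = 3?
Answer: 12/11 + 8*I*sqrt(30)/11 ≈ 1.0909 + 3.9834*I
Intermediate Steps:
N(k) = 4/11 (N(k) = 4*(1/11) = 4/11)
(sqrt(-47 - 73) + A(1*(-5)))*N(-6) = (sqrt(-47 - 73) + 3)*(4/11) = (sqrt(-120) + 3)*(4/11) = (2*I*sqrt(30) + 3)*(4/11) = (3 + 2*I*sqrt(30))*(4/11) = 12/11 + 8*I*sqrt(30)/11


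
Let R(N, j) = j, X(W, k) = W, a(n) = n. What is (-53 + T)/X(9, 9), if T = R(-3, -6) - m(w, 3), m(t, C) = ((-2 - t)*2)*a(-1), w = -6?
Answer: -17/3 ≈ -5.6667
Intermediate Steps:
m(t, C) = 4 + 2*t (m(t, C) = ((-2 - t)*2)*(-1) = (-4 - 2*t)*(-1) = 4 + 2*t)
T = 2 (T = -6 - (4 + 2*(-6)) = -6 - (4 - 12) = -6 - 1*(-8) = -6 + 8 = 2)
(-53 + T)/X(9, 9) = (-53 + 2)/9 = (⅑)*(-51) = -17/3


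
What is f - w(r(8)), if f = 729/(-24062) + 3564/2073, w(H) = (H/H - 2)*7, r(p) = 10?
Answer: 144469811/16626842 ≈ 8.6889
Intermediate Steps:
w(H) = -7 (w(H) = (1 - 2)*7 = -1*7 = -7)
f = 28081917/16626842 (f = 729*(-1/24062) + 3564*(1/2073) = -729/24062 + 1188/691 = 28081917/16626842 ≈ 1.6890)
f - w(r(8)) = 28081917/16626842 - 1*(-7) = 28081917/16626842 + 7 = 144469811/16626842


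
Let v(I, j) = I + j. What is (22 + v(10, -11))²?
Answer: 441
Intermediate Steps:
(22 + v(10, -11))² = (22 + (10 - 11))² = (22 - 1)² = 21² = 441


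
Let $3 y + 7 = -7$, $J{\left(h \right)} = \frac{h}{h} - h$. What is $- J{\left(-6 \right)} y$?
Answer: $\frac{98}{3} \approx 32.667$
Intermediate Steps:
$J{\left(h \right)} = 1 - h$
$y = - \frac{14}{3}$ ($y = - \frac{7}{3} + \frac{1}{3} \left(-7\right) = - \frac{7}{3} - \frac{7}{3} = - \frac{14}{3} \approx -4.6667$)
$- J{\left(-6 \right)} y = - (1 - -6) \left(- \frac{14}{3}\right) = - (1 + 6) \left(- \frac{14}{3}\right) = \left(-1\right) 7 \left(- \frac{14}{3}\right) = \left(-7\right) \left(- \frac{14}{3}\right) = \frac{98}{3}$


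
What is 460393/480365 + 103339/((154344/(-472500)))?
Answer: -1954586353615859/6178454630 ≈ -3.1636e+5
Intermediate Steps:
460393/480365 + 103339/((154344/(-472500))) = 460393*(1/480365) + 103339/((154344*(-1/472500))) = 460393/480365 + 103339/(-12862/39375) = 460393/480365 + 103339*(-39375/12862) = 460393/480365 - 4068973125/12862 = -1954586353615859/6178454630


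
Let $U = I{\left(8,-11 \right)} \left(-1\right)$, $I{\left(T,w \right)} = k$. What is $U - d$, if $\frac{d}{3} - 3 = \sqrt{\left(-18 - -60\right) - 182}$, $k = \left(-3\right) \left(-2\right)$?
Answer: $-15 - 6 i \sqrt{35} \approx -15.0 - 35.496 i$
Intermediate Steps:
$k = 6$
$I{\left(T,w \right)} = 6$
$U = -6$ ($U = 6 \left(-1\right) = -6$)
$d = 9 + 6 i \sqrt{35}$ ($d = 9 + 3 \sqrt{\left(-18 - -60\right) - 182} = 9 + 3 \sqrt{\left(-18 + 60\right) - 182} = 9 + 3 \sqrt{42 - 182} = 9 + 3 \sqrt{-140} = 9 + 3 \cdot 2 i \sqrt{35} = 9 + 6 i \sqrt{35} \approx 9.0 + 35.496 i$)
$U - d = -6 - \left(9 + 6 i \sqrt{35}\right) = -15 - 6 i \sqrt{35}$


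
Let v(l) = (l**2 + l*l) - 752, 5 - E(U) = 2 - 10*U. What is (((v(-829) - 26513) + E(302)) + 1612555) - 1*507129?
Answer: 2455666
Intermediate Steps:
E(U) = 3 + 10*U (E(U) = 5 - (2 - 10*U) = 5 + (-2 + 10*U) = 3 + 10*U)
v(l) = -752 + 2*l**2 (v(l) = (l**2 + l**2) - 752 = 2*l**2 - 752 = -752 + 2*l**2)
(((v(-829) - 26513) + E(302)) + 1612555) - 1*507129 = ((((-752 + 2*(-829)**2) - 26513) + (3 + 10*302)) + 1612555) - 1*507129 = ((((-752 + 2*687241) - 26513) + (3 + 3020)) + 1612555) - 507129 = ((((-752 + 1374482) - 26513) + 3023) + 1612555) - 507129 = (((1373730 - 26513) + 3023) + 1612555) - 507129 = ((1347217 + 3023) + 1612555) - 507129 = (1350240 + 1612555) - 507129 = 2962795 - 507129 = 2455666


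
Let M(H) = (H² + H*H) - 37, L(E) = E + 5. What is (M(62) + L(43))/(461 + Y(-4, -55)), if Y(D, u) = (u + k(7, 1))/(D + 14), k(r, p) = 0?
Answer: 15398/911 ≈ 16.902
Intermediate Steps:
Y(D, u) = u/(14 + D) (Y(D, u) = (u + 0)/(D + 14) = u/(14 + D))
L(E) = 5 + E
M(H) = -37 + 2*H² (M(H) = (H² + H²) - 37 = 2*H² - 37 = -37 + 2*H²)
(M(62) + L(43))/(461 + Y(-4, -55)) = ((-37 + 2*62²) + (5 + 43))/(461 - 55/(14 - 4)) = ((-37 + 2*3844) + 48)/(461 - 55/10) = ((-37 + 7688) + 48)/(461 - 55*⅒) = (7651 + 48)/(461 - 11/2) = 7699/(911/2) = 7699*(2/911) = 15398/911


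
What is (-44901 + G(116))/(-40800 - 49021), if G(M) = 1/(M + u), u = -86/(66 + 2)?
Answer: 175158767/350391721 ≈ 0.49989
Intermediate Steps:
u = -43/34 (u = -86/68 = -86*1/68 = -43/34 ≈ -1.2647)
G(M) = 1/(-43/34 + M) (G(M) = 1/(M - 43/34) = 1/(-43/34 + M))
(-44901 + G(116))/(-40800 - 49021) = (-44901 + 34/(-43 + 34*116))/(-40800 - 49021) = (-44901 + 34/(-43 + 3944))/(-89821) = (-44901 + 34/3901)*(-1/89821) = -175158767/3901*(-1/89821) = 175158767/350391721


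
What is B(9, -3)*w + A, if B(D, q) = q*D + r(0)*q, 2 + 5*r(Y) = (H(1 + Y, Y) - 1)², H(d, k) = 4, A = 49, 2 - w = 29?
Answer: 4457/5 ≈ 891.40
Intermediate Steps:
w = -27 (w = 2 - 1*29 = 2 - 29 = -27)
r(Y) = 7/5 (r(Y) = -⅖ + (4 - 1)²/5 = -⅖ + (⅕)*3² = -⅖ + (⅕)*9 = -⅖ + 9/5 = 7/5)
B(D, q) = 7*q/5 + D*q (B(D, q) = q*D + 7*q/5 = D*q + 7*q/5 = 7*q/5 + D*q)
B(9, -3)*w + A = ((⅕)*(-3)*(7 + 5*9))*(-27) + 49 = ((⅕)*(-3)*(7 + 45))*(-27) + 49 = ((⅕)*(-3)*52)*(-27) + 49 = -156/5*(-27) + 49 = 4212/5 + 49 = 4457/5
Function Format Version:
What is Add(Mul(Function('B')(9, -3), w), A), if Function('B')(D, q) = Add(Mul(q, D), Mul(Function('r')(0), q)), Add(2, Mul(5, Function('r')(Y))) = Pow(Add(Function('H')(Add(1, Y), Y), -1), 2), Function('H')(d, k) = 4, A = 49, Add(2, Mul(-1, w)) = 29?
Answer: Rational(4457, 5) ≈ 891.40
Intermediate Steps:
w = -27 (w = Add(2, Mul(-1, 29)) = Add(2, -29) = -27)
Function('r')(Y) = Rational(7, 5) (Function('r')(Y) = Add(Rational(-2, 5), Mul(Rational(1, 5), Pow(Add(4, -1), 2))) = Add(Rational(-2, 5), Mul(Rational(1, 5), Pow(3, 2))) = Add(Rational(-2, 5), Mul(Rational(1, 5), 9)) = Add(Rational(-2, 5), Rational(9, 5)) = Rational(7, 5))
Function('B')(D, q) = Add(Mul(Rational(7, 5), q), Mul(D, q)) (Function('B')(D, q) = Add(Mul(q, D), Mul(Rational(7, 5), q)) = Add(Mul(D, q), Mul(Rational(7, 5), q)) = Add(Mul(Rational(7, 5), q), Mul(D, q)))
Add(Mul(Function('B')(9, -3), w), A) = Add(Mul(Mul(Rational(1, 5), -3, Add(7, Mul(5, 9))), -27), 49) = Add(Mul(Mul(Rational(1, 5), -3, Add(7, 45)), -27), 49) = Add(Mul(Mul(Rational(1, 5), -3, 52), -27), 49) = Add(Mul(Rational(-156, 5), -27), 49) = Add(Rational(4212, 5), 49) = Rational(4457, 5)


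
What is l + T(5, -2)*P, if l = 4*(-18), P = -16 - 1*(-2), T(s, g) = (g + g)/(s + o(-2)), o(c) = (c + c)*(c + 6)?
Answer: -848/11 ≈ -77.091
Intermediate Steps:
o(c) = 2*c*(6 + c) (o(c) = (2*c)*(6 + c) = 2*c*(6 + c))
T(s, g) = 2*g/(-16 + s) (T(s, g) = (g + g)/(s + 2*(-2)*(6 - 2)) = (2*g)/(s + 2*(-2)*4) = (2*g)/(s - 16) = (2*g)/(-16 + s) = 2*g/(-16 + s))
P = -14 (P = -16 + 2 = -14)
l = -72
l + T(5, -2)*P = -72 + (2*(-2)/(-16 + 5))*(-14) = -72 + (2*(-2)/(-11))*(-14) = -72 + (2*(-2)*(-1/11))*(-14) = -72 + (4/11)*(-14) = -72 - 56/11 = -848/11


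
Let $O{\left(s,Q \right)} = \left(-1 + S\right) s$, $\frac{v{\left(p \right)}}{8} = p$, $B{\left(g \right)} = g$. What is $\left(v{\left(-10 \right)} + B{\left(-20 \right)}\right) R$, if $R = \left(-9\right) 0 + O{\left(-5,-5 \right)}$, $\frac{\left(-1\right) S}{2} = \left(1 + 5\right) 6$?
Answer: $-36500$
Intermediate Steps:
$S = -72$ ($S = - 2 \left(1 + 5\right) 6 = - 2 \cdot 6 \cdot 6 = \left(-2\right) 36 = -72$)
$v{\left(p \right)} = 8 p$
$O{\left(s,Q \right)} = - 73 s$ ($O{\left(s,Q \right)} = \left(-1 - 72\right) s = - 73 s$)
$R = 365$ ($R = \left(-9\right) 0 - -365 = 0 + 365 = 365$)
$\left(v{\left(-10 \right)} + B{\left(-20 \right)}\right) R = \left(8 \left(-10\right) - 20\right) 365 = \left(-80 - 20\right) 365 = \left(-100\right) 365 = -36500$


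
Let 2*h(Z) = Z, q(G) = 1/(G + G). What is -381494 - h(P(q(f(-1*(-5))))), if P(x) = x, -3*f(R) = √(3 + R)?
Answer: -381494 + 3*√2/16 ≈ -3.8149e+5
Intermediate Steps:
f(R) = -√(3 + R)/3
q(G) = 1/(2*G)
h(Z) = Z/2
-381494 - h(P(q(f(-1*(-5))))) = -381494 - 1/(2*((-√(3 - 1*(-5))/3)))/2 = -381494 - 1/(2*((-√(3 + 5)/3)))/2 = -381494 - 1/(2*((-2*√2/3)))/2 = -381494 - (-3*√2/4)/2/2 = -381494 - (-3*√2/8)/2 = -381494 - (-3)*√2/16 = -381494 + 3*√2/16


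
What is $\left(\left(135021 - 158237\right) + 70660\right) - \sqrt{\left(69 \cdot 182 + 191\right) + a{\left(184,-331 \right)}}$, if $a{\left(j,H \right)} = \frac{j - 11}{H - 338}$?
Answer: $47444 - \frac{2 \sqrt{1426459863}}{669} \approx 47331.0$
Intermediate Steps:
$a{\left(j,H \right)} = \frac{-11 + j}{-338 + H}$
$\left(\left(135021 - 158237\right) + 70660\right) - \sqrt{\left(69 \cdot 182 + 191\right) + a{\left(184,-331 \right)}} = \left(\left(135021 - 158237\right) + 70660\right) - \sqrt{\left(69 \cdot 182 + 191\right) + \frac{-11 + 184}{-338 - 331}} = \left(-23216 + 70660\right) - \sqrt{\left(12558 + 191\right) + \frac{1}{-669} \cdot 173} = 47444 - \sqrt{12749 - \frac{173}{669}} = 47444 - \sqrt{\frac{8528908}{669}} = 47444 - \frac{2 \sqrt{1426459863}}{669}$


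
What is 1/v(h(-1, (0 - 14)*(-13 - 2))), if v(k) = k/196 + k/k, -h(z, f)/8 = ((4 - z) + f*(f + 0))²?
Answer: -49/3890502001 ≈ -1.2595e-8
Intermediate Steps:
h(z, f) = -8*(4 + f² - z)² (h(z, f) = -8*((4 - z) + f*(f + 0))² = -8*((4 - z) + f*f)² = -8*((4 - z) + f²)² = -8*(4 + f² - z)²)
v(k) = 1 + k/196 (v(k) = k*(1/196) + 1 = k/196 + 1 = 1 + k/196)
1/v(h(-1, (0 - 14)*(-13 - 2))) = 1/(1 + (-8*(4 + ((0 - 14)*(-13 - 2))² - 1*(-1))²)/196) = 1/(1 + (-8*(4 + (-14*(-15))² + 1)²)/196) = 1/(1 + (-8*(4 + 210² + 1)²)/196) = 1/(1 + (-8*(4 + 44100 + 1)²)/196) = 1/(1 + (-8*44105²)/196) = 1/(1 + (-8*1945251025)/196) = 1/(1 + (1/196)*(-15562008200)) = 1/(1 - 3890502050/49) = 1/(-3890502001/49) = -49/3890502001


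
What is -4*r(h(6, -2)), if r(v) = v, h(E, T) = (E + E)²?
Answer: -576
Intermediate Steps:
h(E, T) = 4*E² (h(E, T) = (2*E)² = 4*E²)
-4*r(h(6, -2)) = -16*6² = -16*36 = -4*144 = -576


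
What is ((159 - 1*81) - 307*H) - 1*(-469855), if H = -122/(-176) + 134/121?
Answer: 454360043/968 ≈ 4.6938e+5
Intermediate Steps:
H = 1743/968 (H = -122*(-1/176) + 134*(1/121) = 61/88 + 134/121 = 1743/968 ≈ 1.8006)
((159 - 1*81) - 307*H) - 1*(-469855) = ((159 - 1*81) - 307*1743/968) - 1*(-469855) = ((159 - 81) - 535101/968) + 469855 = (78 - 535101/968) + 469855 = -459597/968 + 469855 = 454360043/968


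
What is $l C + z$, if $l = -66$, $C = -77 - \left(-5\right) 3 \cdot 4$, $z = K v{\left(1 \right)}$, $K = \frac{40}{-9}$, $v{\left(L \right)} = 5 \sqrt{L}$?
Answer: $\frac{9898}{9} \approx 1099.8$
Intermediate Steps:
$K = - \frac{40}{9}$ ($K = 40 \left(- \frac{1}{9}\right) = - \frac{40}{9} \approx -4.4444$)
$z = - \frac{200}{9}$ ($z = - \frac{40 \cdot 5 \sqrt{1}}{9} = - \frac{40 \cdot 5 \cdot 1}{9} = \left(- \frac{40}{9}\right) 5 = - \frac{200}{9} \approx -22.222$)
$C = -17$ ($C = -77 - \left(-15\right) 4 = -77 - -60 = -77 + 60 = -17$)
$l C + z = \left(-66\right) \left(-17\right) - \frac{200}{9} = 1122 - \frac{200}{9} = \frac{9898}{9}$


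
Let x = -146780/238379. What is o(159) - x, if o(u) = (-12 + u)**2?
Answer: 5151278591/238379 ≈ 21610.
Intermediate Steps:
x = -146780/238379 (x = -146780*1/238379 = -146780/238379 ≈ -0.61574)
o(159) - x = (-12 + 159)**2 - 1*(-146780/238379) = 147**2 + 146780/238379 = 21609 + 146780/238379 = 5151278591/238379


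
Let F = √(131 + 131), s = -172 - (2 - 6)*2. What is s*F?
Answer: -164*√262 ≈ -2654.6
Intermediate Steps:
s = -164 (s = -172 - (-4)*2 = -172 - 1*(-8) = -172 + 8 = -164)
F = √262 ≈ 16.186
s*F = -164*√262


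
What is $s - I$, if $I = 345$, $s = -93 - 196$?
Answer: $-634$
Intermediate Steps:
$s = -289$
$s - I = -289 - 345 = -634$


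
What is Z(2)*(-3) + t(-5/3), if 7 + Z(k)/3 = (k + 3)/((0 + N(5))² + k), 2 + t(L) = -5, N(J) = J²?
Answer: 11689/209 ≈ 55.928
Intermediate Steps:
t(L) = -7 (t(L) = -2 - 5 = -7)
Z(k) = -21 + 3*(3 + k)/(625 + k) (Z(k) = -21 + 3*((k + 3)/((0 + 5²)² + k)) = -21 + 3*((3 + k)/((0 + 25)² + k)) = -21 + 3*((3 + k)/(25² + k)) = -21 + 3*((3 + k)/(625 + k)) = -21 + 3*(3 + k)/(625 + k))
Z(2)*(-3) + t(-5/3) = (6*(-2186 - 3*2)/(625 + 2))*(-3) - 7 = (6*(-2186 - 6)/627)*(-3) - 7 = (6*(1/627)*(-2192))*(-3) - 7 = -4384/209*(-3) - 7 = 13152/209 - 7 = 11689/209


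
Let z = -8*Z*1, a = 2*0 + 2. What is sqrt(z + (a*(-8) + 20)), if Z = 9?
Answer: 2*I*sqrt(17) ≈ 8.2462*I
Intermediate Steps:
a = 2 (a = 0 + 2 = 2)
z = -72 (z = -8*9*1 = -72*1 = -72)
sqrt(z + (a*(-8) + 20)) = sqrt(-72 + (2*(-8) + 20)) = sqrt(-72 + (-16 + 20)) = sqrt(-72 + 4) = sqrt(-68) = 2*I*sqrt(17)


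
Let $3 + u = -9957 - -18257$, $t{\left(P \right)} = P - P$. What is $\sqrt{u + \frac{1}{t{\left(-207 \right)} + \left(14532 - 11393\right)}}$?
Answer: $\frac{14 \sqrt{417107181}}{3139} \approx 91.088$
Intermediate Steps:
$t{\left(P \right)} = 0$
$u = 8297$ ($u = -3 - -8300 = -3 + \left(-9957 + 18257\right) = -3 + 8300 = 8297$)
$\sqrt{u + \frac{1}{t{\left(-207 \right)} + \left(14532 - 11393\right)}} = \sqrt{8297 + \frac{1}{0 + \left(14532 - 11393\right)}} = \sqrt{8297 + \frac{1}{0 + 3139}} = \sqrt{8297 + \frac{1}{3139}} = \sqrt{\frac{26044284}{3139}} = \frac{14 \sqrt{417107181}}{3139}$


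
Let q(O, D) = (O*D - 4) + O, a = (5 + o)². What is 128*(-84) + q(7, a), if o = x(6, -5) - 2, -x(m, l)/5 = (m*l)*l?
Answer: 3895314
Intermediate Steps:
x(m, l) = -5*m*l² (x(m, l) = -5*m*l*l = -5*l*m*l = -5*m*l²)
o = -752 (o = -5*6*(-5)² - 2 = -5*6*25 - 2 = -750 - 2 = -752)
a = 558009 (a = (5 - 752)² = (-747)² = 558009)
q(O, D) = -4 + O + D*O (q(O, D) = (D*O - 4) + O = (-4 + D*O) + O = -4 + O + D*O)
128*(-84) + q(7, a) = 128*(-84) + (-4 + 7 + 558009*7) = -10752 + (-4 + 7 + 3906063) = -10752 + 3906066 = 3895314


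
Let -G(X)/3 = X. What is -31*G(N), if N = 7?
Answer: 651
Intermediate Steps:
G(X) = -3*X
-31*G(N) = -(-93)*7 = -31*(-21) = 651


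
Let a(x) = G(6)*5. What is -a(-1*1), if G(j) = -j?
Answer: 30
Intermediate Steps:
a(x) = -30 (a(x) = -1*6*5 = -6*5 = -30)
-a(-1*1) = -1*(-30) = 30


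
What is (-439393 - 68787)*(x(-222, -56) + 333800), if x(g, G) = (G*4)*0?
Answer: -169630484000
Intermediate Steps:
x(g, G) = 0 (x(g, G) = (4*G)*0 = 0)
(-439393 - 68787)*(x(-222, -56) + 333800) = (-439393 - 68787)*(0 + 333800) = -508180*333800 = -169630484000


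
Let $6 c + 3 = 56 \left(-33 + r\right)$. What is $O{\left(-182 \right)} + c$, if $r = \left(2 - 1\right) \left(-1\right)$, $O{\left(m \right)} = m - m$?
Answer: $- \frac{1907}{6} \approx -317.83$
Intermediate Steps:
$O{\left(m \right)} = 0$
$r = -1$ ($r = 1 \left(-1\right) = -1$)
$c = - \frac{1907}{6}$ ($c = - \frac{1}{2} + \frac{56 \left(-33 - 1\right)}{6} = - \frac{1}{2} + \frac{56 \left(-34\right)}{6} = - \frac{1}{2} + \frac{1}{6} \left(-1904\right) = - \frac{1}{2} - \frac{952}{3} = - \frac{1907}{6} \approx -317.83$)
$O{\left(-182 \right)} + c = 0 - \frac{1907}{6} = - \frac{1907}{6}$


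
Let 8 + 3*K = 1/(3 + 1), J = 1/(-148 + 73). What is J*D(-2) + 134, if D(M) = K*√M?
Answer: 134 + 31*I*√2/900 ≈ 134.0 + 0.048712*I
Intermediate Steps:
J = -1/75 (J = 1/(-75) = -1/75 ≈ -0.013333)
K = -31/12 (K = -8/3 + 1/(3*(3 + 1)) = -8/3 + (⅓)/4 = -8/3 + (⅓)*(¼) = -8/3 + 1/12 = -31/12 ≈ -2.5833)
D(M) = -31*√M/12
J*D(-2) + 134 = -(-31)*√(-2)/900 + 134 = -(-31)*I*√2/900 + 134 = 31*I*√2/900 + 134 = 134 + 31*I*√2/900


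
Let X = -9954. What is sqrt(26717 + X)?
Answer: sqrt(16763) ≈ 129.47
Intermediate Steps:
sqrt(26717 + X) = sqrt(26717 - 9954) = sqrt(16763)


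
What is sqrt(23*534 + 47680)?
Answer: sqrt(59962) ≈ 244.87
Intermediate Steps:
sqrt(23*534 + 47680) = sqrt(12282 + 47680) = sqrt(59962)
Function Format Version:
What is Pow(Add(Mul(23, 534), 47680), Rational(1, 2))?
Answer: Pow(59962, Rational(1, 2)) ≈ 244.87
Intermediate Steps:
Pow(Add(Mul(23, 534), 47680), Rational(1, 2)) = Pow(Add(12282, 47680), Rational(1, 2)) = Pow(59962, Rational(1, 2))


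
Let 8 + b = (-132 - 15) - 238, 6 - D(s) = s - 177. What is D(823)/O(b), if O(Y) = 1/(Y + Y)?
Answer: 503040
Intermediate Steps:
D(s) = 183 - s (D(s) = 6 - (s - 177) = 6 - (-177 + s) = 6 + (177 - s) = 183 - s)
b = -393 (b = -8 + ((-132 - 15) - 238) = -8 + (-147 - 238) = -8 - 385 = -393)
O(Y) = 1/(2*Y)
D(823)/O(b) = (183 - 1*823)/(((½)/(-393))) = (183 - 823)/(((½)*(-1/393))) = -640/(-1/786) = -640*(-786) = 503040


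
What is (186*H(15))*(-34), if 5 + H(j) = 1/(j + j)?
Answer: 157046/5 ≈ 31409.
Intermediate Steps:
H(j) = -5 + 1/(2*j) (H(j) = -5 + 1/(j + j) = -5 + 1/(2*j))
(186*H(15))*(-34) = (186*(-5 + (½)/15))*(-34) = (186*(-5 + (½)*(1/15)))*(-34) = (186*(-5 + 1/30))*(-34) = (186*(-149/30))*(-34) = -4619/5*(-34) = 157046/5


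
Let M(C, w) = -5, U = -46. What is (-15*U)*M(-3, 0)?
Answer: -3450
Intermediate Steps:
(-15*U)*M(-3, 0) = -15*(-46)*(-5) = 690*(-5) = -3450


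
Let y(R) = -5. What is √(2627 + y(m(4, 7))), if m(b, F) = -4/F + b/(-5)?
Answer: √2622 ≈ 51.205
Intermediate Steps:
m(b, F) = -4/F - b/5 (m(b, F) = -4/F + b*(-⅕) = -4/F - b/5)
√(2627 + y(m(4, 7))) = √(2627 - 5) = √2622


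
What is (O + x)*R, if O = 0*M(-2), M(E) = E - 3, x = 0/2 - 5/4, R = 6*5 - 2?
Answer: -35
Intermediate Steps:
R = 28 (R = 30 - 2 = 28)
x = -5/4 (x = 0*(1/2) - 5*1/4 = 0 - 5/4 = -5/4 ≈ -1.2500)
M(E) = -3 + E
O = 0 (O = 0*(-3 - 2) = 0*(-5) = 0)
(O + x)*R = (0 - 5/4)*28 = -5/4*28 = -35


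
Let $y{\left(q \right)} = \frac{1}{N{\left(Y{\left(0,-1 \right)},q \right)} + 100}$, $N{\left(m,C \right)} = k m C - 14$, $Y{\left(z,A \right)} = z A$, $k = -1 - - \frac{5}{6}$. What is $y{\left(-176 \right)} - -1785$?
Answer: $\frac{153511}{86} \approx 1785.0$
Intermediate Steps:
$k = - \frac{1}{6}$ ($k = -1 - \left(-5\right) \frac{1}{6} = -1 - - \frac{5}{6} = -1 + \frac{5}{6} = - \frac{1}{6} \approx -0.16667$)
$Y{\left(z,A \right)} = A z$
$N{\left(m,C \right)} = -14 - \frac{C m}{6}$ ($N{\left(m,C \right)} = - \frac{m}{6} C - 14 = - \frac{C m}{6} - 14 = -14 - \frac{C m}{6}$)
$y{\left(q \right)} = \frac{1}{86}$ ($y{\left(q \right)} = \frac{1}{\left(-14 - \frac{q \left(\left(-1\right) 0\right)}{6}\right) + 100} = \frac{1}{\left(-14 - \frac{1}{6} q 0\right) + 100} = \frac{1}{\left(-14 + 0\right) + 100} = \frac{1}{-14 + 100} = \frac{1}{86}$)
$y{\left(-176 \right)} - -1785 = \frac{1}{86} - -1785 = \frac{1}{86} + 1785 = \frac{153511}{86}$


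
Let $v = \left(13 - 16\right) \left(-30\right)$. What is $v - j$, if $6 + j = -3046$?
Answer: $3142$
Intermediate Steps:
$j = -3052$ ($j = -6 - 3046 = -3052$)
$v = 90$ ($v = \left(-3\right) \left(-30\right) = 90$)
$v - j = 90 - -3052 = 90 + 3052 = 3142$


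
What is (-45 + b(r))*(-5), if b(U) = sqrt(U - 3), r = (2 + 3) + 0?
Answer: 225 - 5*sqrt(2) ≈ 217.93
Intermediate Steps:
r = 5 (r = 5 + 0 = 5)
b(U) = sqrt(-3 + U)
(-45 + b(r))*(-5) = (-45 + sqrt(-3 + 5))*(-5) = (-45 + sqrt(2))*(-5) = 225 - 5*sqrt(2)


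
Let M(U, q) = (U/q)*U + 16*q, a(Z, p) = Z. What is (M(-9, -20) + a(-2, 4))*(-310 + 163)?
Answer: 958587/20 ≈ 47929.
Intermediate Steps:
M(U, q) = 16*q + U²/q (M(U, q) = U²/q + 16*q = 16*q + U²/q)
(M(-9, -20) + a(-2, 4))*(-310 + 163) = ((16*(-20) + (-9)²/(-20)) - 2)*(-310 + 163) = ((-320 + 81*(-1/20)) - 2)*(-147) = ((-320 - 81/20) - 2)*(-147) = (-6481/20 - 2)*(-147) = -6521/20*(-147) = 958587/20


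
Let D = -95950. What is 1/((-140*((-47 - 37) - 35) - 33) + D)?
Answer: -1/79323 ≈ -1.2607e-5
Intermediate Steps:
1/((-140*((-47 - 37) - 35) - 33) + D) = 1/((-140*((-47 - 37) - 35) - 33) - 95950) = 1/((-140*(-84 - 35) - 33) - 95950) = 1/((-140*(-119) - 33) - 95950) = 1/((16660 - 33) - 95950) = 1/(16627 - 95950) = 1/(-79323) = -1/79323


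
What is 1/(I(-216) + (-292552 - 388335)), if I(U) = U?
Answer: -1/681103 ≈ -1.4682e-6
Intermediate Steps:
1/(I(-216) + (-292552 - 388335)) = 1/(-216 + (-292552 - 388335)) = 1/(-216 - 680887) = 1/(-681103) = -1/681103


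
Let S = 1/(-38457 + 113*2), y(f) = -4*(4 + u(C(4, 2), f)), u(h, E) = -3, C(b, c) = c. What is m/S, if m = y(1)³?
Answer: 2446784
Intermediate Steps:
y(f) = -4 (y(f) = -4*(4 - 3) = -4*1 = -4)
m = -64 (m = (-4)³ = -64)
S = -1/38231 (S = 1/(-38457 + 226) = 1/(-38231) = -1/38231 ≈ -2.6157e-5)
m/S = -64/(-1/38231) = -64*(-38231) = 2446784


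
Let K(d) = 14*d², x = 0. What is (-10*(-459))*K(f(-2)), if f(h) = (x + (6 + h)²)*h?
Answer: 65802240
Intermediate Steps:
f(h) = h*(6 + h)² (f(h) = (0 + (6 + h)²)*h = (6 + h)²*h = h*(6 + h)²)
(-10*(-459))*K(f(-2)) = (-10*(-459))*(14*(-2*(6 - 2)²)²) = 4590*(14*(-2*4²)²) = 4590*(14*(-2*16)²) = 4590*(14*(-32)²) = 4590*(14*1024) = 4590*14336 = 65802240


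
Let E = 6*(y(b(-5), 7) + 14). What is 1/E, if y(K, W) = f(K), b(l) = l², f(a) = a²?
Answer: 1/3834 ≈ 0.00026082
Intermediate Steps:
y(K, W) = K²
E = 3834 (E = 6*(((-5)²)² + 14) = 6*(25² + 14) = 6*(625 + 14) = 6*639 = 3834)
1/E = 1/3834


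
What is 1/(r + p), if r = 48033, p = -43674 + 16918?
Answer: 1/21277 ≈ 4.6999e-5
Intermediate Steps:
p = -26756
1/(r + p) = 1/(48033 - 26756) = 1/21277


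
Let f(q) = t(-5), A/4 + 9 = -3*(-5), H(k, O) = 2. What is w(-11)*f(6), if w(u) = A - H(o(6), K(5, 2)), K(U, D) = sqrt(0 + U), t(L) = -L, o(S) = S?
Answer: 110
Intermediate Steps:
K(U, D) = sqrt(U)
A = 24 (A = -36 + 4*(-3*(-5)) = -36 + 4*15 = -36 + 60 = 24)
f(q) = 5 (f(q) = -1*(-5) = 5)
w(u) = 22 (w(u) = 24 - 1*2 = 24 - 2 = 22)
w(-11)*f(6) = 22*5 = 110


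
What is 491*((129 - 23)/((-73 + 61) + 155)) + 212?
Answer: 82362/143 ≈ 575.96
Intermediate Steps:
491*((129 - 23)/((-73 + 61) + 155)) + 212 = 491*(106/(-12 + 155)) + 212 = 491*(106/143) + 212 = 52046/143 + 212 = 82362/143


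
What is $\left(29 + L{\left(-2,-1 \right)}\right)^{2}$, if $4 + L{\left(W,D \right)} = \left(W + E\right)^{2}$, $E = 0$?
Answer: $841$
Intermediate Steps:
$L{\left(W,D \right)} = -4 + W^{2}$ ($L{\left(W,D \right)} = -4 + \left(W + 0\right)^{2} = -4 + W^{2}$)
$\left(29 + L{\left(-2,-1 \right)}\right)^{2} = \left(29 - \left(4 - \left(-2\right)^{2}\right)\right)^{2} = \left(29 + \left(-4 + 4\right)\right)^{2} = \left(29 + 0\right)^{2} = 29^{2} = 841$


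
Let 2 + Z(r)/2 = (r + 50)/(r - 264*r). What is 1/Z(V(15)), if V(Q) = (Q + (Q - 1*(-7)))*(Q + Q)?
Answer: -29193/117004 ≈ -0.24950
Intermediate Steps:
V(Q) = 2*Q*(7 + 2*Q) (V(Q) = (Q + (Q + 7))*(2*Q) = (Q + (7 + Q))*(2*Q) = (7 + 2*Q)*(2*Q) = 2*Q*(7 + 2*Q))
Z(r) = -4 - 2*(50 + r)/(263*r) (Z(r) = -4 + 2*((r + 50)/(r - 264*r)) = -4 + 2*((50 + r)/((-263*r))) = -4 + 2*((50 + r)*(-1/(263*r))) = -4 + 2*(-(50 + r)/(263*r)) = -4 - 2*(50 + r)/(263*r))
1/Z(V(15)) = 1/(2*(-50 - 1054*15*(7 + 2*15))/(263*((2*15*(7 + 2*15))))) = 1/(2*(-50 - 1054*15*(7 + 30))/(263*((2*15*(7 + 30))))) = 1/(2*(-50 - 1054*15*37)/(263*((2*15*37)))) = 1/((2/263)*(-50 - 527*1110)/1110) = 1/((2/263)*(1/1110)*(-50 - 584970)) = 1/((2/263)*(1/1110)*(-585020)) = 1/(-117004/29193) = -29193/117004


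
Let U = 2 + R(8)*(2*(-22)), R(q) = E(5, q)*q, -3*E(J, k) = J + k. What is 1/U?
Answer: 3/4582 ≈ 0.00065474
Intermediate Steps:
E(J, k) = -J/3 - k/3 (E(J, k) = -(J + k)/3 = -J/3 - k/3)
R(q) = q*(-5/3 - q/3) (R(q) = (-⅓*5 - q/3)*q = (-5/3 - q/3)*q = q*(-5/3 - q/3))
U = 4582/3 (U = 2 + (-⅓*8*(5 + 8))*(2*(-22)) = 2 - ⅓*8*13*(-44) = 2 - 104/3*(-44) = 2 + 4576/3 = 4582/3 ≈ 1527.3)
1/U = 1/(4582/3) = 3/4582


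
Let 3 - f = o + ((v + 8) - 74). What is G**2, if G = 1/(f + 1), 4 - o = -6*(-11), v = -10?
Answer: 1/20164 ≈ 4.9593e-5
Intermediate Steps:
o = -62 (o = 4 - (-6)*(-11) = 4 - 1*66 = 4 - 66 = -62)
f = 141 (f = 3 - (-62 + ((-10 + 8) - 74)) = 3 - (-62 + (-2 - 74)) = 3 - (-62 - 76) = 3 - 1*(-138) = 3 + 138 = 141)
G = 1/142 (G = 1/(141 + 1) = 1/142 ≈ 0.0070423)
G**2 = (1/142)**2 = 1/20164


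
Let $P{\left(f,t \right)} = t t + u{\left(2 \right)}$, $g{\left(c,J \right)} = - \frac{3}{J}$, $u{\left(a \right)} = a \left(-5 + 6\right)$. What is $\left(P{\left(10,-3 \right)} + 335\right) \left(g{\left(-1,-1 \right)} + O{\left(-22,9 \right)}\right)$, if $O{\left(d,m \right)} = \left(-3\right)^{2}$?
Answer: $4152$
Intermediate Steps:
$u{\left(a \right)} = a$ ($u{\left(a \right)} = a 1 = a$)
$O{\left(d,m \right)} = 9$
$P{\left(f,t \right)} = 2 + t^{2}$ ($P{\left(f,t \right)} = t t + 2 = t^{2} + 2 = 2 + t^{2}$)
$\left(P{\left(10,-3 \right)} + 335\right) \left(g{\left(-1,-1 \right)} + O{\left(-22,9 \right)}\right) = \left(\left(2 + \left(-3\right)^{2}\right) + 335\right) \left(- \frac{3}{-1} + 9\right) = \left(\left(2 + 9\right) + 335\right) \left(\left(-3\right) \left(-1\right) + 9\right) = \left(11 + 335\right) \left(3 + 9\right) = 346 \cdot 12 = 4152$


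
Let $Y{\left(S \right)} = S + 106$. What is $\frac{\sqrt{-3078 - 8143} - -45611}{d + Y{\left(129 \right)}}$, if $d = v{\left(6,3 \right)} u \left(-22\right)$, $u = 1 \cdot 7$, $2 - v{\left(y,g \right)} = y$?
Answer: $\frac{45611}{851} + \frac{7 i \sqrt{229}}{851} \approx 53.597 + 0.12448 i$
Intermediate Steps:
$v{\left(y,g \right)} = 2 - y$
$u = 7$
$Y{\left(S \right)} = 106 + S$
$d = 616$ ($d = \left(2 - 6\right) 7 \left(-22\right) = \left(-4\right) 7 \left(-22\right) = \left(-28\right) \left(-22\right) = 616$)
$\frac{\sqrt{-3078 - 8143} - -45611}{d + Y{\left(129 \right)}} = \frac{\sqrt{-3078 - 8143} - -45611}{616 + \left(106 + 129\right)} = \frac{\sqrt{-11221} + 45611}{616 + 235} = \frac{7 i \sqrt{229} + 45611}{851} = \left(45611 + 7 i \sqrt{229}\right) \frac{1}{851} = \frac{45611}{851} + \frac{7 i \sqrt{229}}{851}$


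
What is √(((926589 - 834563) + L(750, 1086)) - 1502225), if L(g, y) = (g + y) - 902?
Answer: 3*I*√156585 ≈ 1187.1*I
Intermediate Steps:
L(g, y) = -902 + g + y
√(((926589 - 834563) + L(750, 1086)) - 1502225) = √(((926589 - 834563) + (-902 + 750 + 1086)) - 1502225) = √((92026 + 934) - 1502225) = √(92960 - 1502225) = √(-1409265) = 3*I*√156585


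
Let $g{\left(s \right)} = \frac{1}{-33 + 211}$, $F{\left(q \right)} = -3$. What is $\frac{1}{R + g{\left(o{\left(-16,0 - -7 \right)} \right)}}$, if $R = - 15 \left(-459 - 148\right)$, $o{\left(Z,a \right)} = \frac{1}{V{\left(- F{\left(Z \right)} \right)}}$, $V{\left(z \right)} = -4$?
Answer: $\frac{178}{1620691} \approx 0.00010983$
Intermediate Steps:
$o{\left(Z,a \right)} = - \frac{1}{4}$ ($o{\left(Z,a \right)} = \frac{1}{-4} = - \frac{1}{4}$)
$g{\left(s \right)} = \frac{1}{178}$
$R = 9105$ ($R = \left(-15\right) \left(-607\right) = 9105$)
$\frac{1}{R + g{\left(o{\left(-16,0 - -7 \right)} \right)}} = \frac{1}{9105 + \frac{1}{178}} = \frac{1}{\frac{1620691}{178}} = \frac{178}{1620691}$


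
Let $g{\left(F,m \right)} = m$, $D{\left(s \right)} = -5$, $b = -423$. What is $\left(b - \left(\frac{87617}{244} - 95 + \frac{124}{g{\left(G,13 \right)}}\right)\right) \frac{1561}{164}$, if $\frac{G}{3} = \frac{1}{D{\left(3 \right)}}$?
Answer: $- \frac{3449330773}{520208} \approx -6630.7$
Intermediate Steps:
$G = - \frac{3}{5}$ ($G = \frac{3}{-5} = 3 \left(- \frac{1}{5}\right) = - \frac{3}{5} \approx -0.6$)
$\left(b - \left(\frac{87617}{244} - 95 + \frac{124}{g{\left(G,13 \right)}}\right)\right) \frac{1561}{164} = \left(-423 + \left(\left(\frac{265}{-244} - \frac{124}{13}\right) - \left(358 - 95\right)\right)\right) \frac{1561}{164} = \left(-423 + \left(\left(265 \left(- \frac{1}{244}\right) - \frac{124}{13}\right) - \left(358 - 95\right)\right)\right) 1561 \cdot \frac{1}{164} = \left(-423 - \frac{867937}{3172}\right) \frac{1561}{164} = \left(- \frac{2209693}{3172}\right) \frac{1561}{164} = - \frac{3449330773}{520208}$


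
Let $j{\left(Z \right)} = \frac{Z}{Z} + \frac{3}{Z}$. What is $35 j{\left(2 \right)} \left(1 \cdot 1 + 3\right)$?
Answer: $350$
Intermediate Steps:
$j{\left(Z \right)} = 1 + \frac{3}{Z}$
$35 j{\left(2 \right)} \left(1 \cdot 1 + 3\right) = 35 \frac{3 + 2}{2} \left(1 \cdot 1 + 3\right) = 35 \cdot \frac{1}{2} \cdot 5 \left(1 + 3\right) = 35 \cdot \frac{5}{2} \cdot 4 = \frac{175}{2} \cdot 4 = 350$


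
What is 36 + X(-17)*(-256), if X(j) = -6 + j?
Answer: 5924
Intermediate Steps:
36 + X(-17)*(-256) = 36 + (-6 - 17)*(-256) = 36 - 23*(-256) = 36 + 5888 = 5924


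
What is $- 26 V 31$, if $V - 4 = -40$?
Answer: $29016$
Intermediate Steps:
$V = -36$ ($V = 4 - 40 = -36$)
$- 26 V 31 = \left(-26\right) \left(-36\right) 31 = 936 \cdot 31 = 29016$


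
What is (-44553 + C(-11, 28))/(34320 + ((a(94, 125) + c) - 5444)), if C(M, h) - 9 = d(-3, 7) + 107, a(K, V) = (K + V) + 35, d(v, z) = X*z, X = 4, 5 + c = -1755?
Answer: -44409/27370 ≈ -1.6225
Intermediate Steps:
c = -1760 (c = -5 - 1755 = -1760)
d(v, z) = 4*z
a(K, V) = 35 + K + V
C(M, h) = 144 (C(M, h) = 9 + (4*7 + 107) = 9 + (28 + 107) = 9 + 135 = 144)
(-44553 + C(-11, 28))/(34320 + ((a(94, 125) + c) - 5444)) = (-44553 + 144)/(34320 + (((35 + 94 + 125) - 1760) - 5444)) = -44409/(34320 + ((254 - 1760) - 5444)) = -44409/(34320 + (-1506 - 5444)) = -44409/(34320 - 6950) = -44409/27370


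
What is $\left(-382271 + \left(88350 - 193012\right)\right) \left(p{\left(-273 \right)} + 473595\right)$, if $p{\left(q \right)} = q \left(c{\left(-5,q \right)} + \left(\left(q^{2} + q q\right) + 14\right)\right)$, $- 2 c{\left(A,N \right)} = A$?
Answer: $\frac{39172536187371}{2} \approx 1.9586 \cdot 10^{13}$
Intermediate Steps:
$c{\left(A,N \right)} = - \frac{A}{2}$
$p{\left(q \right)} = q \left(\frac{33}{2} + 2 q^{2}\right)$ ($p{\left(q \right)} = q \left(\left(- \frac{1}{2}\right) \left(-5\right) + \left(\left(q^{2} + q q\right) + 14\right)\right) = q \left(\frac{5}{2} + \left(\left(q^{2} + q^{2}\right) + 14\right)\right) = q \left(\frac{5}{2} + \left(2 q^{2} + 14\right)\right) = q \left(\frac{5}{2} + \left(14 + 2 q^{2}\right)\right) = q \left(\frac{33}{2} + 2 q^{2}\right)$)
$\left(-382271 + \left(88350 - 193012\right)\right) \left(p{\left(-273 \right)} + 473595\right) = \left(-382271 + \left(88350 - 193012\right)\right) \left(\frac{1}{2} \left(-273\right) \left(33 + 4 \left(-273\right)^{2}\right) + 473595\right) = \left(-382271 - 104662\right) \left(\frac{1}{2} \left(-273\right) \left(33 + 4 \cdot 74529\right) + 473595\right) = - 486933 \left(\frac{1}{2} \left(-273\right) \left(33 + 298116\right) + 473595\right) = - 486933 \left(\frac{1}{2} \left(-273\right) 298149 + 473595\right) = - 486933 \left(- \frac{81394677}{2} + 473595\right) = \left(-486933\right) \left(- \frac{80447487}{2}\right) = \frac{39172536187371}{2}$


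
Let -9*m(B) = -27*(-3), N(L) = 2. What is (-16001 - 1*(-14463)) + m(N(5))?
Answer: -1547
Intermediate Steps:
m(B) = -9 (m(B) = -(-3)*(-3) = -⅑*81 = -9)
(-16001 - 1*(-14463)) + m(N(5)) = (-16001 - 1*(-14463)) - 9 = (-16001 + 14463) - 9 = -1538 - 9 = -1547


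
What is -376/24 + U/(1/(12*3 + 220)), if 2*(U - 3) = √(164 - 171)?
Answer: 2257/3 + 128*I*√7 ≈ 752.33 + 338.66*I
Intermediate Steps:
U = 3 + I*√7/2 (U = 3 + √(164 - 171)/2 = 3 + √(-7)/2 = 3 + (I*√7)/2 = 3 + I*√7/2 ≈ 3.0 + 1.3229*I)
-376/24 + U/(1/(12*3 + 220)) = -376/24 + (3 + I*√7/2)/(1/(12*3 + 220)) = -376*1/24 + (3 + I*√7/2)/(1/(36 + 220)) = -47/3 + (3 + I*√7/2)/(1/256) = -47/3 + (3 + I*√7/2)*256 = -47/3 + (768 + 128*I*√7) = 2257/3 + 128*I*√7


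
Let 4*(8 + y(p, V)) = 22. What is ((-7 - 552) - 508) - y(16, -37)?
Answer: -2129/2 ≈ -1064.5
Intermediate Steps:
y(p, V) = -5/2 (y(p, V) = -8 + (1/4)*22 = -8 + 11/2 = -5/2)
((-7 - 552) - 508) - y(16, -37) = ((-7 - 552) - 508) - 1*(-5/2) = (-559 - 508) + 5/2 = -1067 + 5/2 = -2129/2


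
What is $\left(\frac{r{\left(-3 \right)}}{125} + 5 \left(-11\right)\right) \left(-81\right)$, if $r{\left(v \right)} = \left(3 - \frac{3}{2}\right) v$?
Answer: $\frac{1114479}{250} \approx 4457.9$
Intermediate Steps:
$r{\left(v \right)} = \frac{3 v}{2}$ ($r{\left(v \right)} = \left(3 - \frac{3}{2}\right) v = \frac{3 v}{2}$)
$\left(\frac{r{\left(-3 \right)}}{125} + 5 \left(-11\right)\right) \left(-81\right) = \left(\frac{\frac{3}{2} \left(-3\right)}{125} + 5 \left(-11\right)\right) \left(-81\right) = \left(\left(- \frac{9}{2}\right) \frac{1}{125} - 55\right) \left(-81\right) = \left(- \frac{9}{250} - 55\right) \left(-81\right) = \left(- \frac{13759}{250}\right) \left(-81\right) = \frac{1114479}{250}$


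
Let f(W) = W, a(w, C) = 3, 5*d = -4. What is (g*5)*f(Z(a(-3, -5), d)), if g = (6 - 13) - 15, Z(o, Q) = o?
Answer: -330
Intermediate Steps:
d = -⅘ (d = (⅕)*(-4) = -⅘ ≈ -0.80000)
g = -22 (g = -7 - 15 = -22)
(g*5)*f(Z(a(-3, -5), d)) = -22*5*3 = -110*3 = -330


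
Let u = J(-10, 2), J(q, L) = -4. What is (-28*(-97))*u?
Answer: -10864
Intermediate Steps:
u = -4
(-28*(-97))*u = -28*(-97)*(-4) = 2716*(-4) = -10864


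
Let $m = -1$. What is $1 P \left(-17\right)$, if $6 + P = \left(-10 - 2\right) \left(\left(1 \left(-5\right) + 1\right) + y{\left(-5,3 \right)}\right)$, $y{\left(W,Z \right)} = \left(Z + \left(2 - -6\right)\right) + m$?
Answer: $1326$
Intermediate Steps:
$y{\left(W,Z \right)} = 7 + Z$ ($y{\left(W,Z \right)} = \left(Z + \left(2 - -6\right)\right) - 1 = \left(Z + \left(2 + 6\right)\right) - 1 = \left(Z + 8\right) - 1 = \left(8 + Z\right) - 1 = 7 + Z$)
$P = -78$ ($P = -6 + \left(-10 - 2\right) \left(\left(1 \left(-5\right) + 1\right) + \left(7 + 3\right)\right) = -6 - 12 \left(\left(-5 + 1\right) + 10\right) = -6 - 12 \left(-4 + 10\right) = -6 - 72 = -78$)
$1 P \left(-17\right) = 1 \left(-78\right) \left(-17\right) = \left(-78\right) \left(-17\right) = 1326$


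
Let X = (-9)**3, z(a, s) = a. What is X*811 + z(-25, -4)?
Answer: -591244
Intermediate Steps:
X = -729
X*811 + z(-25, -4) = -729*811 - 25 = -591219 - 25 = -591244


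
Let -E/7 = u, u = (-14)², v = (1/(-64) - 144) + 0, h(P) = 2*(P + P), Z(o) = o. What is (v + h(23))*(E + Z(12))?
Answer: 282965/4 ≈ 70741.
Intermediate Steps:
h(P) = 4*P (h(P) = 2*(2*P) = 4*P)
v = -9217/64 (v = (-1/64 - 144) + 0 = -9217/64 + 0 = -9217/64 ≈ -144.02)
u = 196
E = -1372 (E = -7*196 = -1372)
(v + h(23))*(E + Z(12)) = (-9217/64 + 4*23)*(-1372 + 12) = (-9217/64 + 92)*(-1360) = -3329/64*(-1360) = 282965/4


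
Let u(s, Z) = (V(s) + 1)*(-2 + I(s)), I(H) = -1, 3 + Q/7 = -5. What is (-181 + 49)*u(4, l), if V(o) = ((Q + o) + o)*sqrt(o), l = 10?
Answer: -37620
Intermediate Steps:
Q = -56 (Q = -21 + 7*(-5) = -21 - 35 = -56)
V(o) = sqrt(o)*(-56 + 2*o) (V(o) = ((-56 + o) + o)*sqrt(o) = (-56 + 2*o)*sqrt(o) = sqrt(o)*(-56 + 2*o))
u(s, Z) = -3 - 6*sqrt(s)*(-28 + s) (u(s, Z) = (2*sqrt(s)*(-28 + s) + 1)*(-2 - 1) = (1 + 2*sqrt(s)*(-28 + s))*(-3) = -3 - 6*sqrt(s)*(-28 + s))
(-181 + 49)*u(4, l) = (-181 + 49)*(-3 + 6*sqrt(4)*(28 - 1*4)) = -132*(-3 + 6*2*(28 - 4)) = -132*(-3 + 6*2*24) = -132*(-3 + 288) = -132*285 = -37620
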